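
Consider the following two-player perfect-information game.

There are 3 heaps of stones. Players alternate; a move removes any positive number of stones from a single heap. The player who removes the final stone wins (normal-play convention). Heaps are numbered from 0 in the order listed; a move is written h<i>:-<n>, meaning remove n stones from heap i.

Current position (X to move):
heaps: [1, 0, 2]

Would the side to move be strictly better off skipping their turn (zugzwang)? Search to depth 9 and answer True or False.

zugzwang((1,0,2), X) = False

[(1,0,2)] X move#1: h0:-1:-1/(0,0,2), h2:-1:+1/(1,0,1)*, h2:-2:-1/(1,0,0)
[(1,0,1)] O move#2: h0:-1:-1/(0,0,1)*, h2:-1:-1/(1,0,0)
[(0,0,1)] X move#3: h2:-1:+1/(0,0,0)*
[(0,0,0)] end (terminal -1, O#4); searched (1,0,2) to 9
suppose X passes — search the same position with O to move:
pass> [(1,0,2)] O move#1: h0:-1:-1/(0,0,2), h2:-1:+1/(1,0,1)*, h2:-2:-1/(1,0,0)
pass> [(1,0,1)] X move#2: h0:-1:-1/(0,0,1)*, h2:-1:-1/(1,0,0)
pass> [(0,0,1)] O move#3: h2:-1:+1/(0,0,0)*
pass> [(0,0,0)] end (terminal -1, X#4); searched (1,0,2) to 9
for X: play +1, pass -1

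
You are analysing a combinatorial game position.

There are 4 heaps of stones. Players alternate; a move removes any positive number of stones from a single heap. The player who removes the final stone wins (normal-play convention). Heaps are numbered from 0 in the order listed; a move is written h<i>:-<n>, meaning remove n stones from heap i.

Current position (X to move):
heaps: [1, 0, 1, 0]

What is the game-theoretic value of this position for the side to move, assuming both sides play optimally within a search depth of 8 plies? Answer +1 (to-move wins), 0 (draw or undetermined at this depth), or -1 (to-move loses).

p1 X@[(1,0,1,0)]: h0:-1[(0,0,1,0)]-1* h2:-1[(1,0,0,0)]-1
p2 O@[(0,0,1,0)]: h2:-1[(0,0,0,0)]+1*
p3 X@[(0,0,0,0)] terminal -1; root [(1,0,1,0)] d8

value((1,0,1,0), X) = -1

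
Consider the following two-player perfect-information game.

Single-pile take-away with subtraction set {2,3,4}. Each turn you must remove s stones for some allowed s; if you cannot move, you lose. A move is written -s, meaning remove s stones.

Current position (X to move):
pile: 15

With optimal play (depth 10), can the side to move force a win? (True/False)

X winning at [15]: True

[15] X move#1: -2:+1/13*, -3:+1/12, -4:-1/11
[13] O move#2: -2:-1/11*, -3:-1/10, -4:-1/9
[11] X move#3: -2:-1/9, -3:-1/8, -4:+1/7*
[7] O move#4: -2:-1/5*, -3:-1/4, -4:-1/3
[5] X move#5: -2:-1/3, -3:-1/2, -4:+1/1*
[1] end (terminal -1, O#6); searched 15 to 10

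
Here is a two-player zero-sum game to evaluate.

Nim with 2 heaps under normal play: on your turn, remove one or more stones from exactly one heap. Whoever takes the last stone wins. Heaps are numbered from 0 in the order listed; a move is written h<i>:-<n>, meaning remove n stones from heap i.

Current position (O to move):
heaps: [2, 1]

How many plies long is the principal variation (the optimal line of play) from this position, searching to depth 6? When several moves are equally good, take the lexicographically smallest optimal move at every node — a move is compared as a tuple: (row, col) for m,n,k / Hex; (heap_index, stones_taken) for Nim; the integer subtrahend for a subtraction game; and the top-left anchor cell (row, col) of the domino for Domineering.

PV length from [(2,1)]: 3 plies

[(2,1)] O move#1: h0:-1:+1/(1,1)*, h0:-2:-1/(0,1), h1:-1:-1/(2,0)
[(1,1)] X move#2: h0:-1:-1/(0,1)*, h1:-1:-1/(1,0)
[(0,1)] O move#3: h1:-1:+1/(0,0)*
[(0,0)] end (terminal -1, X#4); searched (2,1) to 6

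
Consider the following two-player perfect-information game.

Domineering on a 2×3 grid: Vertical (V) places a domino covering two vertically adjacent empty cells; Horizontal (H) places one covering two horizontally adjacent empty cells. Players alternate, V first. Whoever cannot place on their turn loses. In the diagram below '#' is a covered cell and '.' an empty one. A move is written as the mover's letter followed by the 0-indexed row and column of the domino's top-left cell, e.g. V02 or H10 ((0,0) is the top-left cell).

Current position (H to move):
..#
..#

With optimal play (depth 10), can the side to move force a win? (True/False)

H winning at [..#/..#]: True

[..#/..#] H move#1: H00:+1/###/..#*, H10:+1/..#/###
[###/..#] end (terminal -1, V#2); searched ..#/..# to 10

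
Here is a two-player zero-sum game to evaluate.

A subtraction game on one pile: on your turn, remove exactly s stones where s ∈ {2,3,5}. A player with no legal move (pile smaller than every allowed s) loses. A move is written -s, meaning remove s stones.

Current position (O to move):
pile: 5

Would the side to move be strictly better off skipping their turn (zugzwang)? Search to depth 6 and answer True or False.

zugzwang(5, O) = False

ply 1, O at 5 | -2=-1→3; -3=-1→2; -5=+1→0*
ply 2: 0 is terminal -1 (X); from 5 depth 6
suppose O passes — search the same position with X to move:
pass> ply 1, X at 5 | -2=-1→3; -3=-1→2; -5=+1→0*
pass> ply 2: 0 is terminal -1 (O); from 5 depth 6
for O: play +1, pass -1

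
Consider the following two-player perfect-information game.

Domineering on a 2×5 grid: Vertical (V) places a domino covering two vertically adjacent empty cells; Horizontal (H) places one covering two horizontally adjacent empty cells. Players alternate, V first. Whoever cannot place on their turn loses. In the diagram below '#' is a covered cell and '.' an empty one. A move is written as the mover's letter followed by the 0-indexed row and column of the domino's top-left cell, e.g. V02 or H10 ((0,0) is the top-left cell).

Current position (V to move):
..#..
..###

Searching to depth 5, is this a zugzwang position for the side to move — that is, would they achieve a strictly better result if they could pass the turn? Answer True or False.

zugzwang(..#../..###, V) = False

[..#../..###] V move#1: V00:+1/#.#../#.###*, V01:+1/.##../.####
[#.#../#.###] H move#2: H03:-1/#.###/#.###*
[#.###/#.###] V move#3: V01:+1/#####/#####*
[#####/#####] end (terminal -1, H#4); searched ..#../..### to 5
suppose V passes — search the same position with H to move:
pass> [..#../..###] H move#1: H00:+1/###../..###*, H03:-1/..###/..###, H10:+1/..#../#####
pass> [###../..###] end (terminal -1, V#2); searched ..#../..### to 5
for V: play +1, pass -1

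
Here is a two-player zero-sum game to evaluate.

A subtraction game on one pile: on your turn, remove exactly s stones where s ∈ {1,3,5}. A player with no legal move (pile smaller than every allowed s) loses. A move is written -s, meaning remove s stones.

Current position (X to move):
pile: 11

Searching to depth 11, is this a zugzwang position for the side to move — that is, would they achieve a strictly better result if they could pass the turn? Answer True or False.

ply 1, X at 11 | -1=+1→10*; -3=+1→8; -5=+1→6
ply 2, O at 10 | -1=-1→9*; -3=-1→7; -5=-1→5
ply 3, X at 9 | -1=+1→8*; -3=+1→6; -5=+1→4
ply 4, O at 8 | -1=-1→7*; -3=-1→5; -5=-1→3
ply 5, X at 7 | -1=+1→6*; -3=+1→4; -5=+1→2
ply 6, O at 6 | -1=-1→5*; -3=-1→3; -5=-1→1
ply 7, X at 5 | -1=+1→4*; -3=+1→2; -5=+1→0
ply 8, O at 4 | -1=-1→3*; -3=-1→1
ply 9, X at 3 | -1=+1→2*; -3=+1→0
ply 10, O at 2 | -1=-1→1*
ply 11, X at 1 | -1=+1→0*
ply 12: 0 is terminal -1 (O); from 11 depth 11
if X skipped the turn, O would face:
~ ply 1, O at 11 | -1=+1→10*; -3=+1→8; -5=+1→6
~ ply 2, X at 10 | -1=-1→9*; -3=-1→7; -5=-1→5
~ ply 3, O at 9 | -1=+1→8*; -3=+1→6; -5=+1→4
~ ply 4, X at 8 | -1=-1→7*; -3=-1→5; -5=-1→3
~ ply 5, O at 7 | -1=+1→6*; -3=+1→4; -5=+1→2
~ ply 6, X at 6 | -1=-1→5*; -3=-1→3; -5=-1→1
~ ply 7, O at 5 | -1=+1→4*; -3=+1→2; -5=+1→0
~ ply 8, X at 4 | -1=-1→3*; -3=-1→1
~ ply 9, O at 3 | -1=+1→2*; -3=+1→0
~ ply 10, X at 2 | -1=-1→1*
~ ply 11, O at 1 | -1=+1→0*
~ ply 12: 0 is terminal -1 (X); from 11 depth 11
compare (X): move=+1 vs pass=-1

zugzwang(11, X) = False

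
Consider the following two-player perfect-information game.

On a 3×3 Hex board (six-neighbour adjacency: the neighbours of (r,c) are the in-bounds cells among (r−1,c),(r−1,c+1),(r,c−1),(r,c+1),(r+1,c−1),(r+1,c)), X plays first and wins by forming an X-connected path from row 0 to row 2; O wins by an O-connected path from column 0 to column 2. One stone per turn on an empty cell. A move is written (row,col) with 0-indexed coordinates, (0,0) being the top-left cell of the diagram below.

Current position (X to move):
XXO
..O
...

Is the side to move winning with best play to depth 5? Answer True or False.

[XXO/..O/...] X move#1: (1,0):-1/XXO/X.O/..., (1,1):+1/XXO/.XO/...*, (2,0):+1/XXO/..O/X.., (2,1):-1/XXO/..O/.X., (2,2):-1/XXO/..O/..X
[XXO/.XO/...] O move#2: (1,0):-1/XXO/OXO/...*, (2,0):-1/XXO/.XO/O.., (2,1):-1/XXO/.XO/.O., (2,2):-1/XXO/.XO/..O
[XXO/OXO/...] X move#3: (2,0):+1/XXO/OXO/X..*, (2,1):+1/XXO/OXO/.X., (2,2):+1/XXO/OXO/..X
[XXO/OXO/X..] end (terminal -1, O#4); searched XXO/..O/... to 5

X winning at [XXO/..O/...]: True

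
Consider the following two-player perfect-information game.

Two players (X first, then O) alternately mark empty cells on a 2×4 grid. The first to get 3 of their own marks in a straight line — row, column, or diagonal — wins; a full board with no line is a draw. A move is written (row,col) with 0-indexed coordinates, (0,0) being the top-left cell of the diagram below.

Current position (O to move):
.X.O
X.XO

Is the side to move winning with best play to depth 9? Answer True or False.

[.X.O/X.XO] O move#1: (0,0):-1/OX.O/X.XO, (0,2):-1/.XOO/X.XO, (1,1):+0/.X.O/XOXO*
[.X.O/XOXO] X move#2: (0,0):+0/XX.O/XOXO*, (0,2):+0/.XXO/XOXO
[XX.O/XOXO] O move#3: (0,2):+0/XXOO/XOXO*
[XXOO/XOXO] end (terminal +0, X#4); searched .X.O/X.XO to 9

O winning at [.X.O/X.XO]: False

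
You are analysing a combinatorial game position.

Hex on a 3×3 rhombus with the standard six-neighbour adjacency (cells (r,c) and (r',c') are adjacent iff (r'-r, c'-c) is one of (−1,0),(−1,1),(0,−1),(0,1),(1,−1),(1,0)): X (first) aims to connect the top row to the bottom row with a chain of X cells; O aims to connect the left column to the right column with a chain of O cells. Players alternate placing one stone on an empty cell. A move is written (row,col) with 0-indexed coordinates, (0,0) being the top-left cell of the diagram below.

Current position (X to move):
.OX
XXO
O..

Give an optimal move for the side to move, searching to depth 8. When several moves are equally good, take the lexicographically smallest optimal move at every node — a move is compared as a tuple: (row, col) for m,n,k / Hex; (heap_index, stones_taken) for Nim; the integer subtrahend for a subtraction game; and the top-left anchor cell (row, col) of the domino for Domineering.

p1 X@[.OX/XXO/O..]: (0,0)[XOX/XXO/O..]-1 (2,1)[.OX/XXO/OX.]+1* (2,2)[.OX/XXO/O.X]-1
p2 O@[.OX/XXO/OX.] terminal -1; root [.OX/XXO/O..] d8

X's best at [.OX/XXO/O..]: (2,1)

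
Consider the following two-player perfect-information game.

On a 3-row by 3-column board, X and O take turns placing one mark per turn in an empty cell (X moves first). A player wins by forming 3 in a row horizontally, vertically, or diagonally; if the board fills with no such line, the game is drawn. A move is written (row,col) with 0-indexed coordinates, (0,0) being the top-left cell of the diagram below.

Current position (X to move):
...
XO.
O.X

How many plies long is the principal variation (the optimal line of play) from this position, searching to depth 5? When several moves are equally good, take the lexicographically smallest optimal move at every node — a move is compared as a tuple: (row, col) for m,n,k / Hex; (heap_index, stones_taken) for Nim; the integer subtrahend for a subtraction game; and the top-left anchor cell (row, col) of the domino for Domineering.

PV length from [.../XO./O.X]: 5 plies

p1 X@[.../XO./O.X]: (0,0)[X../XO./O.X]-1 (0,1)[.X./XO./O.X]-1 (0,2)[..X/XO./O.X]+0* (1,2)[.../XOX/O.X]-1 (2,1)[.../XO./OXX]-1
p2 O@[..X/XO./O.X]: (0,0)[O.X/XO./O.X]-1 (0,1)[.OX/XO./O.X]-1 (1,2)[..X/XOO/O.X]+0* (2,1)[..X/XO./OOX]-1
p3 X@[..X/XOO/O.X]: (0,0)[X.X/XOO/O.X]+0* (0,1)[.XX/XOO/O.X]+0 (2,1)[..X/XOO/OXX]+0
p4 O@[X.X/XOO/O.X]: (0,1)[XOX/XOO/O.X]+0* (2,1)[X.X/XOO/OOX]-1
p5 X@[XOX/XOO/O.X]: (2,1)[XOX/XOO/OXX]+0*
p6 O@[XOX/XOO/OXX] terminal +0; root [.../XO./O.X] d5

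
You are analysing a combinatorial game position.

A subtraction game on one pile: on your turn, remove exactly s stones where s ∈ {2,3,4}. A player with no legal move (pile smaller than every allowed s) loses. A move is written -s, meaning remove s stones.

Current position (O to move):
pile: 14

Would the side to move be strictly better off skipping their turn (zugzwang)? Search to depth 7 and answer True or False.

p1 O@[14]: -2[12]+1* -3[11]-1 -4[10]-1
p2 X@[12]: -2[10]-1* -3[9]-1 -4[8]-1
p3 O@[10]: -2[8]-1 -3[7]+1* -4[6]+1
p4 X@[7]: -2[5]-1* -3[4]-1 -4[3]-1
p5 O@[5]: -2[3]-1 -3[2]-1 -4[1]+1*
p6 X@[1] terminal -1; root [14] d7
if O skipped the turn, X would face:
~ p1 X@[14]: -2[12]+1* -3[11]-1 -4[10]-1
~ p2 O@[12]: -2[10]-1* -3[9]-1 -4[8]-1
~ p3 X@[10]: -2[8]-1 -3[7]+1* -4[6]+1
~ p4 O@[7]: -2[5]-1* -3[4]-1 -4[3]-1
~ p5 X@[5]: -2[3]-1 -3[2]-1 -4[1]+1*
~ p6 O@[1] terminal -1; root [14] d7
compare (O): move=+1 vs pass=-1

zugzwang(14, O) = False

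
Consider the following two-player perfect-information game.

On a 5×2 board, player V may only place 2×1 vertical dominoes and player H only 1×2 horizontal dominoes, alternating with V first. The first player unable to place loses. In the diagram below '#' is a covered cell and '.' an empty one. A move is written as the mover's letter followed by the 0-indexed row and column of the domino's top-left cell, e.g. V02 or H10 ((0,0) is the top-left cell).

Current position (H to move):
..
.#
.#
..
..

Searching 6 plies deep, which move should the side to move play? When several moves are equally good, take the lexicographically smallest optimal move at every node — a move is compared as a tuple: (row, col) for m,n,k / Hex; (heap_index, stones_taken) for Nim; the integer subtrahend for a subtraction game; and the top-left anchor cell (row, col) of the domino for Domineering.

p1 H@[../.#/.#/../..]: H00[##/.#/.#/../..]-1 H30[../.#/.#/##/..]+1* H40[../.#/.#/../##]+1
p2 V@[../.#/.#/##/..]: V00[#./##/.#/##/..]-1* V10[../##/##/##/..]-1
p3 H@[#./##/.#/##/..]: H40[#./##/.#/##/##]+1*
p4 V@[#./##/.#/##/##] terminal -1; root [../.#/.#/../..] d6

H's best at [../.#/.#/../..]: H30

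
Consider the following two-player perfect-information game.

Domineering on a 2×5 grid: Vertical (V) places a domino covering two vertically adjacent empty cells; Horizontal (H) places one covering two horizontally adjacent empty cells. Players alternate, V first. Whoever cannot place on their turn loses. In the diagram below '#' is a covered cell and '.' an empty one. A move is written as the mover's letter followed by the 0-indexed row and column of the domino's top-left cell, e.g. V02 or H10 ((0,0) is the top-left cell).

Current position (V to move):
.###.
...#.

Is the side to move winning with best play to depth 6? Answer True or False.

V winning at [.###./...#.]: True

p1 V@[.###./...#.]: V00[####./#..#.]+1* V04[.####/...##]-1
p2 H@[####./#..#.]: H11[####./####.]-1*
p3 V@[####./####.]: V04[#####/#####]+1*
p4 H@[#####/#####] terminal -1; root [.###./...#.] d6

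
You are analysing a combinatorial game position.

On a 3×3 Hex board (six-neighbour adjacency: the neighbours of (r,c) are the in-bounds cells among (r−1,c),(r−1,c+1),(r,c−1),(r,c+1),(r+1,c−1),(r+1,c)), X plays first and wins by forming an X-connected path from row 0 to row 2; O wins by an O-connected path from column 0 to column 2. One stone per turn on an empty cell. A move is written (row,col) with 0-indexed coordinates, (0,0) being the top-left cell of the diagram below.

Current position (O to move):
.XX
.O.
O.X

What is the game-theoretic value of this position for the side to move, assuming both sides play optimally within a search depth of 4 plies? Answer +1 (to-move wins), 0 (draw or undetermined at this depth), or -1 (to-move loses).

value(.XX/.O./O.X, O) = +1

[.XX/.O./O.X] O move#1: (0,0):-1/OXX/.O./O.X, (1,0):-1/.XX/OO./O.X, (1,2):+1/.XX/.OO/O.X*, (2,1):-1/.XX/.O./OOX
[.XX/.OO/O.X] end (terminal -1, X#2); searched .XX/.O./O.X to 4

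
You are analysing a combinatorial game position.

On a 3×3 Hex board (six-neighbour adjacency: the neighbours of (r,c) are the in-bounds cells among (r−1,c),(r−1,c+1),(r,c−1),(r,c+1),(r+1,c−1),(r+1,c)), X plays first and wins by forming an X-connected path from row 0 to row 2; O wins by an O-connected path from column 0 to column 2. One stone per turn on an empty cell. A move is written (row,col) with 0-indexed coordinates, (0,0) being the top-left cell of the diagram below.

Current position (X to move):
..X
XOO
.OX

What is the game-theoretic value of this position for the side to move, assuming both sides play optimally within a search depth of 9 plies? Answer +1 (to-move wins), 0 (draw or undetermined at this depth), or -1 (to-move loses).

ply 1, X at ..X/XOO/.OX | (0,0)=-1→X.X/XOO/.OX; (0,1)=-1→.XX/XOO/.OX; (2,0)=+1→..X/XOO/XOX*
ply 2, O at ..X/XOO/XOX | (0,0)=-1→O.X/XOO/XOX*; (0,1)=-1→.OX/XOO/XOX
ply 3, X at O.X/XOO/XOX | (0,1)=+1→OXX/XOO/XOX*
ply 4: OXX/XOO/XOX is terminal -1 (O); from ..X/XOO/.OX depth 9

value(..X/XOO/.OX, X) = +1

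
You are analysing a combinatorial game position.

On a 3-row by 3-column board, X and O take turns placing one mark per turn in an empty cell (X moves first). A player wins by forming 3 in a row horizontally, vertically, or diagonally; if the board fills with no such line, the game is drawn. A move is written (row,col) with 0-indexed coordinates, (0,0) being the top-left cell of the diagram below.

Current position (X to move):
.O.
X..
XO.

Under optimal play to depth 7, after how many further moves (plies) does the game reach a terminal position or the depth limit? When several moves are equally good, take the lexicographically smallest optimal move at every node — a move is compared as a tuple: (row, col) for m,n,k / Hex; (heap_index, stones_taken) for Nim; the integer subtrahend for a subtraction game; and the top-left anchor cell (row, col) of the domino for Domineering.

PV length from [.O./X../XO.]: 1 ply

[.O./X../XO.] X move#1: (0,0):+1/XO./X../XO.*, (0,2):-1/.OX/X../XO., (1,1):+1/.O./XX./XO., (1,2):-1/.O./X.X/XO., (2,2):-1/.O./X../XOX
[XO./X../XO.] end (terminal -1, O#2); searched .O./X../XO. to 7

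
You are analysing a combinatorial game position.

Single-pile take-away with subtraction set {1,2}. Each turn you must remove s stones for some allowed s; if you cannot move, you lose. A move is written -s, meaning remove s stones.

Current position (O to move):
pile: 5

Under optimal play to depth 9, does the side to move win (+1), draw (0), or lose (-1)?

p1 O@[5]: -1[4]-1 -2[3]+1*
p2 X@[3]: -1[2]-1* -2[1]-1
p3 O@[2]: -1[1]-1 -2[0]+1*
p4 X@[0] terminal -1; root [5] d9

value(5, O) = +1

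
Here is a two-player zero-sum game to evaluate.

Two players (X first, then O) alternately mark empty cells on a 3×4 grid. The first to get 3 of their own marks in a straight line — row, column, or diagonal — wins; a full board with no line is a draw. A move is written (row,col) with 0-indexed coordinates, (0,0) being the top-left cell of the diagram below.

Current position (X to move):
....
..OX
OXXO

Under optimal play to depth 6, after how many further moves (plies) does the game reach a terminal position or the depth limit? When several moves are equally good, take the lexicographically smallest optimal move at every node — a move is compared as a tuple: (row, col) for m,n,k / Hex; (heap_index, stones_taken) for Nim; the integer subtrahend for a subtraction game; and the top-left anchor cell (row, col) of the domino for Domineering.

[..../..OX/OXXO] X move#1: (0,0):-1/X.../..OX/OXXO*, (0,1):-1/.X../..OX/OXXO, (0,2):-1/..X./..OX/OXXO, (0,3):-1/...X/..OX/OXXO, (1,0):-1/..../X.OX/OXXO, (1,1):-1/..../.XOX/OXXO
[X.../..OX/OXXO] O move#2: (0,1):+1/XO../..OX/OXXO*, (0,2):-1/X.O./..OX/OXXO, (0,3):-1/X..O/..OX/OXXO, (1,0):-1/X.../O.OX/OXXO, (1,1):+1/X.../.OOX/OXXO
[XO../..OX/OXXO] end (terminal -1, X#3); searched ..../..OX/OXXO to 6

PV length from [..../..OX/OXXO]: 2 plies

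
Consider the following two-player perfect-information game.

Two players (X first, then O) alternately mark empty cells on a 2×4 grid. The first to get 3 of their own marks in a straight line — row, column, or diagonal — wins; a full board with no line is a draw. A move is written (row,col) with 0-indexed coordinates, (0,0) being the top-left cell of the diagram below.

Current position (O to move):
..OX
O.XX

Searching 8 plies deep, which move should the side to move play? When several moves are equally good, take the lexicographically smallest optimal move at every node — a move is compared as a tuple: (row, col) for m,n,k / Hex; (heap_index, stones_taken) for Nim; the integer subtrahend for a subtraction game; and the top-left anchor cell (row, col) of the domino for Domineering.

O's best at [..OX/O.XX]: (1,1)

[..OX/O.XX] O move#1: (0,0):-1/O.OX/O.XX, (0,1):-1/.OOX/O.XX, (1,1):+0/..OX/OOXX*
[..OX/OOXX] X move#2: (0,0):+0/X.OX/OOXX*, (0,1):+0/.XOX/OOXX
[X.OX/OOXX] O move#3: (0,1):+0/XOOX/OOXX*
[XOOX/OOXX] end (terminal +0, X#4); searched ..OX/O.XX to 8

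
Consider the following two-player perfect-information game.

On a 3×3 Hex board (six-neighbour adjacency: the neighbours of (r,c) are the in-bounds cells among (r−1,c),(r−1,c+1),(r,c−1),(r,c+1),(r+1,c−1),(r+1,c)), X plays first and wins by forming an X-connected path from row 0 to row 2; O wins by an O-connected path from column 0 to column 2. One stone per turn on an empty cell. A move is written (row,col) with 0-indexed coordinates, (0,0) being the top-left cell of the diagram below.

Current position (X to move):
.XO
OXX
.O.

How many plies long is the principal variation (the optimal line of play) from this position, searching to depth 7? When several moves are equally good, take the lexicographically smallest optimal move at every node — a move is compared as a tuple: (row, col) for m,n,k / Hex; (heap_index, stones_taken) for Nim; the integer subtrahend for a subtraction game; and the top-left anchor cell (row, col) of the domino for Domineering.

PV length from [.XO/OXX/.O.]: 3 plies

p1 X@[.XO/OXX/.O.]: (0,0)[XXO/OXX/.O.]+1* (2,0)[.XO/OXX/XO.]+1 (2,2)[.XO/OXX/.OX]+1
p2 O@[XXO/OXX/.O.]: (2,0)[XXO/OXX/OO.]-1* (2,2)[XXO/OXX/.OO]-1
p3 X@[XXO/OXX/OO.]: (2,2)[XXO/OXX/OOX]+1*
p4 O@[XXO/OXX/OOX] terminal -1; root [.XO/OXX/.O.] d7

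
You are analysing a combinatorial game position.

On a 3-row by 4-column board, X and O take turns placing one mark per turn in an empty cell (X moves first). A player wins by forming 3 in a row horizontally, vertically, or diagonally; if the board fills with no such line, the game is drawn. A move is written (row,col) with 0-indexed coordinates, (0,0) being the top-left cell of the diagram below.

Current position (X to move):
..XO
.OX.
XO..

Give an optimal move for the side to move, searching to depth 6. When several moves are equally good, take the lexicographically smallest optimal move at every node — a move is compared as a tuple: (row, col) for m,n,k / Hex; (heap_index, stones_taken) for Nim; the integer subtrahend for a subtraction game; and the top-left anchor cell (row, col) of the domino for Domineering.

ply 1, X at ..XO/.OX./XO.. | (0,0)=-1→X.XO/.OX./XO..; (0,1)=+1→.XXO/.OX./XO..*; (1,0)=-1→..XO/XOX./XO..; (1,3)=-1→..XO/.OXX/XO..; (2,2)=+1→..XO/.OX./XOX.; (2,3)=-1→..XO/.OX./XO.X
ply 2, O at .XXO/.OX./XO.. | (0,0)=-1→OXXO/.OX./XO..*; (1,0)=-1→.XXO/OOX./XO..; (1,3)=-1→.XXO/.OXO/XO..; (2,2)=-1→.XXO/.OX./XOO.; (2,3)=-1→.XXO/.OX./XO.O
ply 3, X at OXXO/.OX./XO.. | (1,0)=-1→OXXO/XOX./XO..; (1,3)=-1→OXXO/.OXX/XO..; (2,2)=+1→OXXO/.OX./XOX.*; (2,3)=+1→OXXO/.OX./XO.X
ply 4: OXXO/.OX./XOX. is terminal -1 (O); from ..XO/.OX./XO.. depth 6

X's best at [..XO/.OX./XO..]: (0,1)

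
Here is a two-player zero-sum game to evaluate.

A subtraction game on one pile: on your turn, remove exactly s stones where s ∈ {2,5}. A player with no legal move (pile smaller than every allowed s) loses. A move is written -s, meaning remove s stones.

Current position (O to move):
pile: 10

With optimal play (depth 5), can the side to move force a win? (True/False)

[10] O move#1: -2:+1/8*, -5:-1/5
[8] X move#2: -2:-1/6*, -5:-1/3
[6] O move#3: -2:+1/4*, -5:+1/1
[4] X move#4: -2:-1/2*
[2] O move#5: -2:+1/0*
[0] end (terminal -1, X#6); searched 10 to 5

O winning at [10]: True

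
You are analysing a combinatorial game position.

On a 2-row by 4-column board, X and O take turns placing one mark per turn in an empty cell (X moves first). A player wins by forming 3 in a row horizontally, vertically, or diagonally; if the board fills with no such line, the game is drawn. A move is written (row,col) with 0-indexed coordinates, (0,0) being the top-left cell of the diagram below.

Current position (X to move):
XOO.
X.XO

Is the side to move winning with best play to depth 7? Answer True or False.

X winning at [XOO./X.XO]: True

p1 X@[XOO./X.XO]: (0,3)[XOOX/X.XO]+0 (1,1)[XOO./XXXO]+1*
p2 O@[XOO./XXXO] terminal -1; root [XOO./X.XO] d7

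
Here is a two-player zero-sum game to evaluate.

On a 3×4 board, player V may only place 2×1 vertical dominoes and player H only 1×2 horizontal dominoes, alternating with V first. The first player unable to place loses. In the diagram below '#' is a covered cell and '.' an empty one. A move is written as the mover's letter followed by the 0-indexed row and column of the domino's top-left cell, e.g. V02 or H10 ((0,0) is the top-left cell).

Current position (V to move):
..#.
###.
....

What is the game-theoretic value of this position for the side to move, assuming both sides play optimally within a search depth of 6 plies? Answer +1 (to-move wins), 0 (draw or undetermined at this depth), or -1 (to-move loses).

ply 1, V at ..#./###./.... | V03=-1→..##/####/....*; V13=-1→..#./####/...#
ply 2, H at ..##/####/.... | H00=+1→####/####/....*; H20=+1→..##/####/##..; H21=+1→..##/####/.##.; H22=+1→..##/####/..##
ply 3: ####/####/.... is terminal -1 (V); from ..#./###./.... depth 6

value(..#./###./...., V) = -1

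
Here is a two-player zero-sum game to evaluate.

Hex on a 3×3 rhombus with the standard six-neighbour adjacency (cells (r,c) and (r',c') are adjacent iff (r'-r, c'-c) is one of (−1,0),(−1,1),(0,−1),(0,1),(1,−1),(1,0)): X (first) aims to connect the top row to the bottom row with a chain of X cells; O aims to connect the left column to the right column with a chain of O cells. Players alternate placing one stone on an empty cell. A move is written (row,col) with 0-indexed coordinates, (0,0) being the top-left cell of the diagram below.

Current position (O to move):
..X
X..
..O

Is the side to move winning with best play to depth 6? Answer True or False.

ply 1, O at ..X/X../..O | (0,0)=-1→O.X/X../..O*; (0,1)=-1→.OX/X../..O; (1,1)=-1→..X/XO./..O; (1,2)=-1→..X/X.O/..O; (2,0)=-1→..X/X../O.O; (2,1)=-1→..X/X../.OO
ply 2, X at O.X/X../..O | (0,1)=+1→OXX/X../..O*; (1,1)=+1→O.X/XX./..O; (1,2)=+1→O.X/X.X/..O; (2,0)=+1→O.X/X../X.O; (2,1)=+1→O.X/X../.XO
ply 3, O at OXX/X../..O | (1,1)=-1→OXX/XO./..O*; (1,2)=-1→OXX/X.O/..O; (2,0)=-1→OXX/X../O.O; (2,1)=-1→OXX/X../.OO
ply 4, X at OXX/XO./..O | (1,2)=+1→OXX/XOX/..O*; (2,0)=+1→OXX/XO./X.O; (2,1)=+1→OXX/XO./.XO
ply 5, O at OXX/XOX/..O | (2,0)=-1→OXX/XOX/O.O*; (2,1)=-1→OXX/XOX/.OO
ply 6, X at OXX/XOX/O.O | (2,1)=+1→OXX/XOX/OXO*
ply 7: OXX/XOX/OXO is terminal -1 (O); from ..X/X../..O depth 6

O winning at [..X/X../..O]: False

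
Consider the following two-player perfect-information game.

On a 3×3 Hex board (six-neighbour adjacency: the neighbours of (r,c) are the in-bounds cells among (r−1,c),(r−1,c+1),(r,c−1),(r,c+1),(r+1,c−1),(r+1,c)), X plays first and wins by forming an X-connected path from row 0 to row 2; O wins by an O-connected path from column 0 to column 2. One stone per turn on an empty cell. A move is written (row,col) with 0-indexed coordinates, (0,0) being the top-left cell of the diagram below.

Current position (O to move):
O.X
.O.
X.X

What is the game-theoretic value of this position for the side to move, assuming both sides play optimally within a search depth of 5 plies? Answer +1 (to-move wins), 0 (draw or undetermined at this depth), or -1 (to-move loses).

value(O.X/.O./X.X, O) = +1

[O.X/.O./X.X] O move#1: (0,1):-1/OOX/.O./X.X, (1,0):-1/O.X/OO./X.X, (1,2):+1/O.X/.OO/X.X*, (2,1):-1/O.X/.O./XOX
[O.X/.OO/X.X] X move#2: (0,1):-1/OXX/.OO/X.X*, (1,0):-1/O.X/XOO/X.X, (2,1):-1/O.X/.OO/XXX
[OXX/.OO/X.X] O move#3: (1,0):+1/OXX/OOO/X.X*, (2,1):-1/OXX/.OO/XOX
[OXX/OOO/X.X] end (terminal -1, X#4); searched O.X/.O./X.X to 5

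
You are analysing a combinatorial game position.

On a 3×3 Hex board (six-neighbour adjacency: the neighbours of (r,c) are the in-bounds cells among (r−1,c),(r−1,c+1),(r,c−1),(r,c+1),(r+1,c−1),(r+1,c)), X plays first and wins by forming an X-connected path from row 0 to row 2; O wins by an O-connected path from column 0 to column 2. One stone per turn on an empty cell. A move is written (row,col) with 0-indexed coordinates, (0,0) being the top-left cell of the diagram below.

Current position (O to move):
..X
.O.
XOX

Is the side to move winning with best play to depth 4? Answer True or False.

[..X/.O./XOX] O move#1: (0,0):-1/O.X/.O./XOX*, (0,1):-1/.OX/.O./XOX, (1,0):-1/..X/OO./XOX, (1,2):-1/..X/.OO/XOX
[O.X/.O./XOX] X move#2: (0,1):+1/OXX/.O./XOX*, (1,0):+1/O.X/XO./XOX, (1,2):+1/O.X/.OX/XOX
[OXX/.O./XOX] O move#3: (1,0):-1/OXX/OO./XOX*, (1,2):-1/OXX/.OO/XOX
[OXX/OO./XOX] X move#4: (1,2):+1/OXX/OOX/XOX*
[OXX/OOX/XOX] end (terminal -1, O#5); searched ..X/.O./XOX to 4

O winning at [..X/.O./XOX]: False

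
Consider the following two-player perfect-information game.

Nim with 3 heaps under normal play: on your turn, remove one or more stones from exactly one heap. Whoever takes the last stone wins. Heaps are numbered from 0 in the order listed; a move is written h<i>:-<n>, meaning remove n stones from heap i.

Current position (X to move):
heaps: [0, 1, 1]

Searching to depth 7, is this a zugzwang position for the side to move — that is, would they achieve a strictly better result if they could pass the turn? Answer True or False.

p1 X@[(0,1,1)]: h1:-1[(0,0,1)]-1* h2:-1[(0,1,0)]-1
p2 O@[(0,0,1)]: h2:-1[(0,0,0)]+1*
p3 X@[(0,0,0)] terminal -1; root [(0,1,1)] d7
suppose X passes — search the same position with O to move:
pass> p1 O@[(0,1,1)]: h1:-1[(0,0,1)]-1* h2:-1[(0,1,0)]-1
pass> p2 X@[(0,0,1)]: h2:-1[(0,0,0)]+1*
pass> p3 O@[(0,0,0)] terminal -1; root [(0,1,1)] d7
for X: play -1, pass +1

zugzwang((0,1,1), X) = True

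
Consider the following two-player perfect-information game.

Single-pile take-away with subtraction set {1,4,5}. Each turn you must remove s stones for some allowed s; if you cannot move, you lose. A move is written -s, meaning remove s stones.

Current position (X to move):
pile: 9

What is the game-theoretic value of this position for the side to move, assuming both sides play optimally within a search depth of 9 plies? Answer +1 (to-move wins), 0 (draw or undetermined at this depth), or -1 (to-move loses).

value(9, X) = +1

p1 X@[9]: -1[8]+1* -4[5]-1 -5[4]-1
p2 O@[8]: -1[7]-1* -4[4]-1 -5[3]-1
p3 X@[7]: -1[6]-1 -4[3]-1 -5[2]+1*
p4 O@[2]: -1[1]-1*
p5 X@[1]: -1[0]+1*
p6 O@[0] terminal -1; root [9] d9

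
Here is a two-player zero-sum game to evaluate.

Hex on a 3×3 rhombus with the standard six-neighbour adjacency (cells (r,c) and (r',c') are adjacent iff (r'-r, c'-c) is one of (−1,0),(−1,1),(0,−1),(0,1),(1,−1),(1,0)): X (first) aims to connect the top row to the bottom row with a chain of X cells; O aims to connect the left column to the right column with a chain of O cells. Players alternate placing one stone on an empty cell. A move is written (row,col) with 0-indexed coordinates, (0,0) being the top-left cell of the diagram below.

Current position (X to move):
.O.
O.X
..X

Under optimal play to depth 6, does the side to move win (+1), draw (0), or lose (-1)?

value(.O./O.X/..X, X) = +1

[.O./O.X/..X] X move#1: (0,0):-1/XO./O.X/..X, (0,2):+1/.OX/O.X/..X*, (1,1):-1/.O./OXX/..X, (2,0):-1/.O./O.X/X.X, (2,1):-1/.O./O.X/.XX
[.OX/O.X/..X] end (terminal -1, O#2); searched .O./O.X/..X to 6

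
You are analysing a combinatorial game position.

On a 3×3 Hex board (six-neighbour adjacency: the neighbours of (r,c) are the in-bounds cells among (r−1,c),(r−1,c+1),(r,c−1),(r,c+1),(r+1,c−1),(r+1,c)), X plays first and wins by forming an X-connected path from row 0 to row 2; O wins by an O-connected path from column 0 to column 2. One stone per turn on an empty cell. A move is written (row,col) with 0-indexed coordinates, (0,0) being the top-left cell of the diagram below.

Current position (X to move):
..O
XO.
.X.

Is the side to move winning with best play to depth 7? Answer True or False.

[..O/XO./.X.] X move#1: (0,0):-1/X.O/XO./.X., (0,1):-1/.XO/XO./.X., (1,2):-1/..O/XOX/.X., (2,0):+1/..O/XO./XX.*, (2,2):-1/..O/XO./.XX
[..O/XO./XX.] O move#2: (0,0):-1/O.O/XO./XX.*, (0,1):-1/.OO/XO./XX., (1,2):-1/..O/XOO/XX., (2,2):-1/..O/XO./XXO
[O.O/XO./XX.] X move#3: (0,1):+1/OXO/XO./XX.*, (1,2):-1/O.O/XOX/XX., (2,2):-1/O.O/XO./XXX
[OXO/XO./XX.] end (terminal -1, O#4); searched ..O/XO./.X. to 7

X winning at [..O/XO./.X.]: True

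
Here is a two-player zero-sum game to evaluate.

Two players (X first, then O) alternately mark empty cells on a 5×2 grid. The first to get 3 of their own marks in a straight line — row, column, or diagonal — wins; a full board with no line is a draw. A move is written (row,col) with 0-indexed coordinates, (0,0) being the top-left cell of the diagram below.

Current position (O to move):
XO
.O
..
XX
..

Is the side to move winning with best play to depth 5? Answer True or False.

O winning at [XO/.O/../XX/..]: True

ply 1, O at XO/.O/../XX/.. | (1,0)=+0→XO/OO/../XX/..; (2,0)=+0→XO/.O/O./XX/..; (2,1)=+1→XO/.O/.O/XX/..*; (4,0)=+0→XO/.O/../XX/O.; (4,1)=+0→XO/.O/../XX/.O
ply 2: XO/.O/.O/XX/.. is terminal -1 (X); from XO/.O/../XX/.. depth 5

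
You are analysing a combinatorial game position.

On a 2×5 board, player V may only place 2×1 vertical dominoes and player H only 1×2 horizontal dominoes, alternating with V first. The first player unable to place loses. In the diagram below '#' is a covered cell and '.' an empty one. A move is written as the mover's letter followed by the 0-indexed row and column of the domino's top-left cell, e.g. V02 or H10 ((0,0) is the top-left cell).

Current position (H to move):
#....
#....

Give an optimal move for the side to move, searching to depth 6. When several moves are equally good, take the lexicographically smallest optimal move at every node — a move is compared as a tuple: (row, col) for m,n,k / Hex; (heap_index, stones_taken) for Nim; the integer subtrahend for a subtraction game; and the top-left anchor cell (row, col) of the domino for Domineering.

p1 H@[#..../#....]: H01[###../#....]-1 H02[#.##./#....]+1* H03[#..##/#....]-1 H11[#..../###..]-1 H12[#..../#.##.]+1 H13[#..../#..##]-1
p2 V@[#.##./#....]: V01[####./##...]-1* V04[#.###/#...#]-1
p3 H@[####./##...]: H12[####./####.]-1 H13[####./##.##]+1*
p4 V@[####./##.##] terminal -1; root [#..../#....] d6

H's best at [#..../#....]: H02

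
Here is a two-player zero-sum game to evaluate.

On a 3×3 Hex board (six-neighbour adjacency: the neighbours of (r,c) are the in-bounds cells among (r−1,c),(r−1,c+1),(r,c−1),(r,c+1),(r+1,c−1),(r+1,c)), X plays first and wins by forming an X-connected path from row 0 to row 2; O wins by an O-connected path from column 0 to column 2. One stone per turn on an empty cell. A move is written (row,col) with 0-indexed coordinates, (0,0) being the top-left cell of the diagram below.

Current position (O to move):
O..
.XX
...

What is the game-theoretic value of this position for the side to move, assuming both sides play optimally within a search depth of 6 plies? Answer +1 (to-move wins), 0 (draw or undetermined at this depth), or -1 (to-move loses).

value(O../.XX/..., O) = -1

ply 1, O at O../.XX/... | (0,1)=-1→OO./.XX/...*; (0,2)=-1→O.O/.XX/...; (1,0)=-1→O../OXX/...; (2,0)=-1→O../.XX/O..; (2,1)=-1→O../.XX/.O.; (2,2)=-1→O../.XX/..O
ply 2, X at OO./.XX/... | (0,2)=+1→OOX/.XX/...*; (1,0)=-1→OO./XXX/...; (2,0)=-1→OO./.XX/X..; (2,1)=-1→OO./.XX/.X.; (2,2)=-1→OO./.XX/..X
ply 3, O at OOX/.XX/... | (1,0)=-1→OOX/OXX/...*; (2,0)=-1→OOX/.XX/O..; (2,1)=-1→OOX/.XX/.O.; (2,2)=-1→OOX/.XX/..O
ply 4, X at OOX/OXX/... | (2,0)=+1→OOX/OXX/X..*; (2,1)=+1→OOX/OXX/.X.; (2,2)=+1→OOX/OXX/..X
ply 5: OOX/OXX/X.. is terminal -1 (O); from O../.XX/... depth 6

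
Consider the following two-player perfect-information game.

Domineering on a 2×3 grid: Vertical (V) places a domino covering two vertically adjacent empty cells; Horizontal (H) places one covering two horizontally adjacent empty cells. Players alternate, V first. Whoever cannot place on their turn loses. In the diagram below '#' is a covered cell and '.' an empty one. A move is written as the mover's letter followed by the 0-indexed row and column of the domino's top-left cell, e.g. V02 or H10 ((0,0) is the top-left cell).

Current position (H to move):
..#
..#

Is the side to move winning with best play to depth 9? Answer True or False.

H winning at [..#/..#]: True

p1 H@[..#/..#]: H00[###/..#]+1* H10[..#/###]+1
p2 V@[###/..#] terminal -1; root [..#/..#] d9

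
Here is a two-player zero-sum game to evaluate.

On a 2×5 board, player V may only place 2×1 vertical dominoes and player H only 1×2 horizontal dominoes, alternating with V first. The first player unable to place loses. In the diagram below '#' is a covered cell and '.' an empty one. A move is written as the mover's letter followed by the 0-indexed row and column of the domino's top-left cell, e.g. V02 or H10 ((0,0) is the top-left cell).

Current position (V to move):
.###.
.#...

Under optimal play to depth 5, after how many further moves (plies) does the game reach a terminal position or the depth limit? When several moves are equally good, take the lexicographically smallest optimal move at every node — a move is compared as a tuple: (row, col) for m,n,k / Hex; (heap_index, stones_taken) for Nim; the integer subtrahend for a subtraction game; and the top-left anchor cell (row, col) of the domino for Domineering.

PV length from [.###./.#...]: 3 plies

p1 V@[.###./.#...]: V00[####./##...]-1 V04[.####/.#..#]+1*
p2 H@[.####/.#..#]: H12[.####/.####]-1*
p3 V@[.####/.####]: V00[#####/#####]+1*
p4 H@[#####/#####] terminal -1; root [.###./.#...] d5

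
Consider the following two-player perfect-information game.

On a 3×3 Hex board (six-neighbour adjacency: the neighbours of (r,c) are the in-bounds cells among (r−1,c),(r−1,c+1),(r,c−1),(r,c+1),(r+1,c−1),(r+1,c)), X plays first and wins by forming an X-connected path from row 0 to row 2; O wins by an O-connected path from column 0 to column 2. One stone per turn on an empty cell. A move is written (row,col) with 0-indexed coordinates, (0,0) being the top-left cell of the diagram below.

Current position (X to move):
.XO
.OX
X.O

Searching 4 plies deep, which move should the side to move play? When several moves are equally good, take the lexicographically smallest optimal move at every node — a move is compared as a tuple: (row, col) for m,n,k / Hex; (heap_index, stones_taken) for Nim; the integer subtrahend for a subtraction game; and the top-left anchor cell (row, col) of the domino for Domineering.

p1 X@[.XO/.OX/X.O]: (0,0)[XXO/.OX/X.O]-1 (1,0)[.XO/XOX/X.O]+1* (2,1)[.XO/.OX/XXO]-1
p2 O@[.XO/XOX/X.O] terminal -1; root [.XO/.OX/X.O] d4

X's best at [.XO/.OX/X.O]: (1,0)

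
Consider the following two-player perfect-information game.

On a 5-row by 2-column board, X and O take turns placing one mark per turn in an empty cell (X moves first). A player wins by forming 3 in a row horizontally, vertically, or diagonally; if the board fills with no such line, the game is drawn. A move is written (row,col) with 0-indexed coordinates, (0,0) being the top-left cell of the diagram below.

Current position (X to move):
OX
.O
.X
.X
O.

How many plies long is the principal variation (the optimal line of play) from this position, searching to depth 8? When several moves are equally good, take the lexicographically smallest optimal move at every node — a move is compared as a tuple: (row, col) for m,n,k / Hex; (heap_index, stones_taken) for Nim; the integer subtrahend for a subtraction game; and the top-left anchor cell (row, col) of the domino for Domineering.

p1 X@[OX/.O/.X/.X/O.]: (1,0)[OX/XO/.X/.X/O.]+0 (2,0)[OX/.O/XX/.X/O.]+0 (3,0)[OX/.O/.X/XX/O.]+0 (4,1)[OX/.O/.X/.X/OX]+1*
p2 O@[OX/.O/.X/.X/OX] terminal -1; root [OX/.O/.X/.X/O.] d8

PV length from [OX/.O/.X/.X/O.]: 1 ply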